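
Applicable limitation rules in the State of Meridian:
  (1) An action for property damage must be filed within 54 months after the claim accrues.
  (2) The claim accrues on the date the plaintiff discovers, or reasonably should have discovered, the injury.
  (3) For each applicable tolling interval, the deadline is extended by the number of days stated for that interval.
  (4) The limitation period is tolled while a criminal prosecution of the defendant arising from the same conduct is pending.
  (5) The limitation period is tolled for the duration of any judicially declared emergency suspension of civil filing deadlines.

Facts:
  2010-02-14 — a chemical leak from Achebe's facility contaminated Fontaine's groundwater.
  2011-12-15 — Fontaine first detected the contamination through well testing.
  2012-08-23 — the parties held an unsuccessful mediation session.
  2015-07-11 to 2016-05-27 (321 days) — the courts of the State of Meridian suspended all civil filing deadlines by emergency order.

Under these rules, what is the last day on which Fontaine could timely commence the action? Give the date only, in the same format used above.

2017-05-02

The claim did not accrue until Fontaine discovered the injury on 2011-12-15; the 2010-02-14 act date does not start the clock under the stated rule.
54 months from 2011-12-15 is 2016-06-15.
The period was tolled for 321 days by the emergency suspension of filing deadlines (2015-07-11 to 2016-05-27), pushing the deadline to 2017-05-02.
The other events in the timeline have no effect on the limitation period under the stated rules.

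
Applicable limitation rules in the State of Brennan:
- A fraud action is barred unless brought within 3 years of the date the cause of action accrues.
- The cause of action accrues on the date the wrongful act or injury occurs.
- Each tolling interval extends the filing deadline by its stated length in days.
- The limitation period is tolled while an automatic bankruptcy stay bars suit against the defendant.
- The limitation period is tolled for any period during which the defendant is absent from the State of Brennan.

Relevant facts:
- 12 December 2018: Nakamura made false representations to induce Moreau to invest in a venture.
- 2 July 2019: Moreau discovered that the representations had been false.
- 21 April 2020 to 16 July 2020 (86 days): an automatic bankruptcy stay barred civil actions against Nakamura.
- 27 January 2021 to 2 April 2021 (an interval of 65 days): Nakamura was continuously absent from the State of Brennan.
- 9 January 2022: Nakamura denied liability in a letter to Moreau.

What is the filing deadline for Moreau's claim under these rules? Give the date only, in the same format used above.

The claim accrued on 12 December 2018, when the wrongful act occurred; under the stated occurrence rule the 2 July 2019 discovery does not delay accrual.
Adding the 3 years base period to 12 December 2018 gives a deadline of 12 December 2021, before any tolling.
The period was tolled for 86 days by the automatic bankruptcy stay (21 April 2020 to 16 July 2020), pushing the deadline to 8 March 2022.
The defendant's absence from the jurisdiction from 27 January 2021 to 2 April 2021 tolled the period for 65 days, extending the deadline to 12 May 2022.
The other events in the timeline have no effect on the limitation period under the stated rules.

12 May 2022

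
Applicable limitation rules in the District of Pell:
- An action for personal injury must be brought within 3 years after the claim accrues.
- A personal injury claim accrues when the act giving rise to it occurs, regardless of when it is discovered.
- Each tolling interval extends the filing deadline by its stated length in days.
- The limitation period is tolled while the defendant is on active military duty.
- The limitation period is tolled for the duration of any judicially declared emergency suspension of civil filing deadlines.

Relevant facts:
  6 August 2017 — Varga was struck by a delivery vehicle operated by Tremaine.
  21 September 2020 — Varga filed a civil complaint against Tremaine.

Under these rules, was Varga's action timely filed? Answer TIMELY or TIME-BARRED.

The claim accrued on 6 August 2017, when the wrongful act occurred.
Adding the 3 years base period to 6 August 2017 gives a deadline of 6 August 2020, before any tolling.
The 21 September 2020 filing falls after the 6 August 2020 deadline; the claim is time-barred.

TIME-BARRED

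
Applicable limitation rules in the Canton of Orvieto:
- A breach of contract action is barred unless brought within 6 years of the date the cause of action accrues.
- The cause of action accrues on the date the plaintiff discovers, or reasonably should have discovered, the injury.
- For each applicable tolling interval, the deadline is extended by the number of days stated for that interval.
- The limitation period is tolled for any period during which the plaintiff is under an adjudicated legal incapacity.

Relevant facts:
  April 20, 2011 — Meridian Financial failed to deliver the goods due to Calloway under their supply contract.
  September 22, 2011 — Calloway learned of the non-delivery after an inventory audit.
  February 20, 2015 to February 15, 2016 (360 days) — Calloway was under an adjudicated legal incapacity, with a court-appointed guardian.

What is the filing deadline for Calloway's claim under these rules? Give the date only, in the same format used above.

The claim did not accrue until Calloway discovered the injury on September 22, 2011; the April 20, 2011 act date does not start the clock under the stated rule.
The untolled deadline — 6 years after September 22, 2011 — is September 22, 2017.
The period was tolled for 360 days by the plaintiff's legal incapacity (February 20, 2015 to February 15, 2016), pushing the deadline to September 17, 2018.

September 17, 2018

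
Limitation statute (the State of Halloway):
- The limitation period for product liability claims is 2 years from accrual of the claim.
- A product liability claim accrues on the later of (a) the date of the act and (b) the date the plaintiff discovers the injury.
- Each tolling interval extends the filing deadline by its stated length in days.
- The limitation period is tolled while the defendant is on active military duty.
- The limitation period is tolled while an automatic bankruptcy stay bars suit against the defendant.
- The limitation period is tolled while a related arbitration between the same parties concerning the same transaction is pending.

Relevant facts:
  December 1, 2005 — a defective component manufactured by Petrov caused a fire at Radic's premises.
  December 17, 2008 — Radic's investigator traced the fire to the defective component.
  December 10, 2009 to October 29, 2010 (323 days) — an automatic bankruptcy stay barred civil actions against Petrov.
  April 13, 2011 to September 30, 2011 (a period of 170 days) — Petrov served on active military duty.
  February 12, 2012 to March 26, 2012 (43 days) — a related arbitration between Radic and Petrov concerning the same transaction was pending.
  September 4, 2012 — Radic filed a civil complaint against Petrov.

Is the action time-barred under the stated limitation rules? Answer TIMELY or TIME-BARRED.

Taking the later of the act (December 1, 2005) and discovery (December 17, 2008), the claim accrued on December 17, 2008.
2 years from December 17, 2008 is December 17, 2010.
Because the automatic bankruptcy stay ran from December 10, 2009 to October 29, 2010, the deadline is extended by 323 days to November 5, 2011.
Because the defendant's active military service ran from April 13, 2011 to September 30, 2011, the deadline is extended by 170 days to April 23, 2012.
The period was tolled for 43 days by the pending related arbitration (February 12, 2012 to March 26, 2012), pushing the deadline to June 5, 2012.
The September 4, 2012 filing falls after the June 5, 2012 deadline; the claim is time-barred.

TIME-BARRED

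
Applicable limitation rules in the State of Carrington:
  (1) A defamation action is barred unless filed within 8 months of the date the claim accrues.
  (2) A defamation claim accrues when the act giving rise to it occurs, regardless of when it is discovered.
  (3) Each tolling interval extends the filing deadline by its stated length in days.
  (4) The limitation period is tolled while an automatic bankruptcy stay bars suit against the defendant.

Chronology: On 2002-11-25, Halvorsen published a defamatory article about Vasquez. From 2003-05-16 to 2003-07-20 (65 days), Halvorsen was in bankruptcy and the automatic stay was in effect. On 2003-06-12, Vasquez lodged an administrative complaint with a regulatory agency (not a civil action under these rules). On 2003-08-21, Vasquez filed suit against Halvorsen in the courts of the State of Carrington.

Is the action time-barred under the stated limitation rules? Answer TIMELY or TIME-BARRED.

The claim accrued on 2002-11-25, the date of the act.
The untolled deadline — 8 months after 2002-11-25 — is 2003-07-25.
Because the automatic bankruptcy stay ran from 2003-05-16 to 2003-07-20, the deadline is extended by 65 days to 2003-09-28.
None of the other events listed affects the running of the period under the stated rules.
Filing on 2003-08-21 beat the 2003-09-28 deadline — the action is timely.

TIMELY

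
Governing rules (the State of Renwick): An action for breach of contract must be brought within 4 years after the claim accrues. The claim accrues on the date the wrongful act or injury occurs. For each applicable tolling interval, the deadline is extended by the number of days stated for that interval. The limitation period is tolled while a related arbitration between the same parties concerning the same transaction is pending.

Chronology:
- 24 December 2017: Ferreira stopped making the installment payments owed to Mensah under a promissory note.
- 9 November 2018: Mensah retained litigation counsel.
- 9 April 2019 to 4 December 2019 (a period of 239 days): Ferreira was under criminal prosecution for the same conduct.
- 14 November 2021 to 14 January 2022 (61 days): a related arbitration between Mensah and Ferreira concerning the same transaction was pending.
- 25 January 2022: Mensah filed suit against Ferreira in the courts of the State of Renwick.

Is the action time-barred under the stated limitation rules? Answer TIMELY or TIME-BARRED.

The claim accrued on 24 December 2017, the date of the act.
Adding the 4 years base period to 24 December 2017 gives a deadline of 24 December 2021, before any tolling.
Because the pending related arbitration ran from 14 November 2021 to 14 January 2022, the deadline is extended by 61 days to 23 February 2022.
The pending criminal prosecution from 9 April 2019 to 4 December 2019 does not toll the period, because no stated rule makes a criminal prosecution a tolling event.
The other events in the timeline have no effect on the limitation period under the stated rules.
Mensah filed on 25 January 2022, before the 23 February 2022 deadline, so the action is timely.

TIMELY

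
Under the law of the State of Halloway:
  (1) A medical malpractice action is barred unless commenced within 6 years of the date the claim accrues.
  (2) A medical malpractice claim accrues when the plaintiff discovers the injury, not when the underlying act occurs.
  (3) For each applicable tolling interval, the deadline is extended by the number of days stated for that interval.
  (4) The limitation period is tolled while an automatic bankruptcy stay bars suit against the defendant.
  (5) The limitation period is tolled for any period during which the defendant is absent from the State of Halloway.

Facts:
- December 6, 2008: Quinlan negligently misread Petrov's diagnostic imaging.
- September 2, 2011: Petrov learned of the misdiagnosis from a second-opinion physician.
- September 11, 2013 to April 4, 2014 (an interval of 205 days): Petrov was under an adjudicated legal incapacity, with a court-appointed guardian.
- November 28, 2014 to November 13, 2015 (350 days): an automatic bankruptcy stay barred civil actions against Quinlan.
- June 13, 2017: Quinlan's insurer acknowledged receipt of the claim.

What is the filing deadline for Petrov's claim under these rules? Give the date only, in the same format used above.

August 18, 2018

Under the discovery rule, the claim accrued on September 2, 2011, when Petrov discovered the injury — not on the December 6, 2008 date of the underlying act.
The untolled deadline — 6 years after September 2, 2011 — is September 2, 2017.
Because the automatic bankruptcy stay ran from November 28, 2014 to November 13, 2015, the deadline is extended by 350 days to August 18, 2018.
The plaintiff's legal incapacity from September 11, 2013 to April 4, 2014 does not toll the period, because no stated rule makes the plaintiff's incapacity a tolling event.
Nothing else in the chronology tolls or restarts the period.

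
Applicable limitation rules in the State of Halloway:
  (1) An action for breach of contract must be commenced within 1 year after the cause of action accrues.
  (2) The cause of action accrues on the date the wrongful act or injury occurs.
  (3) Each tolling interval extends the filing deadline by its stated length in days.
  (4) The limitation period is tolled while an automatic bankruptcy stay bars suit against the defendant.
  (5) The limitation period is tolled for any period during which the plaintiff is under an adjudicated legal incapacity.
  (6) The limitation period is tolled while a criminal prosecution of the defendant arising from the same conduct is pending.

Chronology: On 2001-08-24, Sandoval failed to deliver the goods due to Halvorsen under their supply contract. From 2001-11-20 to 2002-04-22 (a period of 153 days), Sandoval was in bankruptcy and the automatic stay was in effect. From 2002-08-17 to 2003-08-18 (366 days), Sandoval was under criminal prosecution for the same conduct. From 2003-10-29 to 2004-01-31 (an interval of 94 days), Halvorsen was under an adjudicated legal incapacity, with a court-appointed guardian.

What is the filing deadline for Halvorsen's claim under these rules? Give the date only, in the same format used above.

2004-04-28

The claim accrued on 2001-08-24, when the wrongful act occurred.
1 year from 2001-08-24 is 2002-08-24.
The automatic bankruptcy stay from 2001-11-20 to 2002-04-22 tolled the period for 153 days, extending the deadline to 2003-01-24.
Because the pending criminal prosecution ran from 2002-08-17 to 2003-08-18, the deadline is extended by 366 days to 2004-01-25.
The period was tolled for 94 days by the plaintiff's legal incapacity (2003-10-29 to 2004-01-31), pushing the deadline to 2004-04-28.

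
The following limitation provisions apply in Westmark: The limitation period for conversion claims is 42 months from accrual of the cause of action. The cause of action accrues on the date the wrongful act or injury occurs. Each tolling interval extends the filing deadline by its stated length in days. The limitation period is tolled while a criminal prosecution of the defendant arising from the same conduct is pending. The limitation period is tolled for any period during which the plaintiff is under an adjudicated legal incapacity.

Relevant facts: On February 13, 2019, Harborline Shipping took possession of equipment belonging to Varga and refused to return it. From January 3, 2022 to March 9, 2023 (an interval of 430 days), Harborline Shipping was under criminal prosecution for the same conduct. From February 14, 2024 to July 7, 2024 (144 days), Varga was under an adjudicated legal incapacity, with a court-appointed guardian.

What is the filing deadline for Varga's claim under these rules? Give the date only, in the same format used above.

October 17, 2023

The cause of action accrued on February 13, 2019, the date of the act.
Adding the 42 months base period to February 13, 2019 gives a deadline of August 13, 2022, before any tolling.
The period was tolled for 430 days by the pending criminal prosecution (January 3, 2022 to March 9, 2023), pushing the deadline to October 17, 2023.
The plaintiff's legal incapacity starting February 14, 2024 came too late — the period had run on October 17, 2023 — and so does not extend the deadline.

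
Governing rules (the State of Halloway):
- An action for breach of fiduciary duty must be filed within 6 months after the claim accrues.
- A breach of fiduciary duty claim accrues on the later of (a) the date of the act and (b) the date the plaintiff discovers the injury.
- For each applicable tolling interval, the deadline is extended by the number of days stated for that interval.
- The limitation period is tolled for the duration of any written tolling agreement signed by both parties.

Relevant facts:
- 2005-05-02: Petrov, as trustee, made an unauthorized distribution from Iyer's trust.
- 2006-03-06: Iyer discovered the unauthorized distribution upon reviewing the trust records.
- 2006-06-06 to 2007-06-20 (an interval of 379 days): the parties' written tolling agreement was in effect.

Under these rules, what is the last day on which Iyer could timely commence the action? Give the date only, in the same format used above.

2007-09-20

Taking the later of the act (2005-05-02) and discovery (2006-03-06), the claim accrued on 2006-03-06.
The untolled deadline — 6 months after 2006-03-06 — is 2006-09-06.
Because the written tolling agreement ran from 2006-06-06 to 2007-06-20, the deadline is extended by 379 days to 2007-09-20.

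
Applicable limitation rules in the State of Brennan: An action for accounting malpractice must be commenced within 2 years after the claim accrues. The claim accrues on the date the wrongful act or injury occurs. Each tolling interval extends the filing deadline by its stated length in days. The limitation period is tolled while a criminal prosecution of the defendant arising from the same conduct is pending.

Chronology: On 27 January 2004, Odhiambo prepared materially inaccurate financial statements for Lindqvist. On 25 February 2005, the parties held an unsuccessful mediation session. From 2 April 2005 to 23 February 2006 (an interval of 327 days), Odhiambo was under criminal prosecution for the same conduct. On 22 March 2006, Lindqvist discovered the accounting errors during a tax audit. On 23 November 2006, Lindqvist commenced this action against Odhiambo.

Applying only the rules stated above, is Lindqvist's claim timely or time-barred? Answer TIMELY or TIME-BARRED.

The claim accrued on 27 January 2004, when the wrongful act occurred; under the stated occurrence rule the 22 March 2006 discovery does not delay accrual.
Adding the 2 years base period to 27 January 2004 gives a deadline of 27 January 2006, before any tolling.
Because the pending criminal prosecution ran from 2 April 2005 to 23 February 2006, the deadline is extended by 327 days to 20 December 2006.
None of the other events listed affects the running of the period under the stated rules.
Filing on 23 November 2006 beat the 20 December 2006 deadline — the action is timely.

TIMELY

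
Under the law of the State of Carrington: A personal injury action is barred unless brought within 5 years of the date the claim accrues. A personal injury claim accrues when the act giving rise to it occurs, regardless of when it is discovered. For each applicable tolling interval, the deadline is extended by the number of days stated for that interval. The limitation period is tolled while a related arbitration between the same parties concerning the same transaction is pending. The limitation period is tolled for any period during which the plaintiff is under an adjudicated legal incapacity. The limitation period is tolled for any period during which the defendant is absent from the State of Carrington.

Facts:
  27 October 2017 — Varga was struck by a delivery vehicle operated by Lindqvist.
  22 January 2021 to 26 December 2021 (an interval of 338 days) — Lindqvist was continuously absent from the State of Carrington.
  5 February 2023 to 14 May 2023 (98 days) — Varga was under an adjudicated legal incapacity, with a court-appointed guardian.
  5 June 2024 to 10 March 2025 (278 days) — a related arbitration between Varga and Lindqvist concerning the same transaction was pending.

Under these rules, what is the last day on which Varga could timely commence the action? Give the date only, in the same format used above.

The limitation period began to run on 27 October 2017.
The untolled deadline — 5 years after 27 October 2017 — is 27 October 2022.
The period was tolled for 338 days by the defendant's absence from the jurisdiction (22 January 2021 to 26 December 2021), pushing the deadline to 30 September 2023.
The plaintiff's legal incapacity from 5 February 2023 to 14 May 2023 tolled the period for 98 days, extending the deadline to 6 January 2024.
The pending related arbitration starting 5 June 2024 came too late — the period had run on 6 January 2024 — and so does not extend the deadline.

6 January 2024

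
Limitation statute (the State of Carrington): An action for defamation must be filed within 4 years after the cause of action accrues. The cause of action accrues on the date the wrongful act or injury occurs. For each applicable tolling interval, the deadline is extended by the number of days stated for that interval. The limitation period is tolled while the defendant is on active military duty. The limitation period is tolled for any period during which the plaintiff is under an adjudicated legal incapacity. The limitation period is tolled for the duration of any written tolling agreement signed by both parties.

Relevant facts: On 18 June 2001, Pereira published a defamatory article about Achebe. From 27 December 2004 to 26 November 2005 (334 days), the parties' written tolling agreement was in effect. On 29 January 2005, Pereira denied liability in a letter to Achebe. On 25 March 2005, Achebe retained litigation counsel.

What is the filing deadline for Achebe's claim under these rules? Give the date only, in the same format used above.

The limitation period began to run on 18 June 2001.
4 years from 18 June 2001 is 18 June 2005.
Because the written tolling agreement ran from 27 December 2004 to 26 November 2005, the deadline is extended by 334 days to 18 May 2006.
The other events in the timeline have no effect on the limitation period under the stated rules.

18 May 2006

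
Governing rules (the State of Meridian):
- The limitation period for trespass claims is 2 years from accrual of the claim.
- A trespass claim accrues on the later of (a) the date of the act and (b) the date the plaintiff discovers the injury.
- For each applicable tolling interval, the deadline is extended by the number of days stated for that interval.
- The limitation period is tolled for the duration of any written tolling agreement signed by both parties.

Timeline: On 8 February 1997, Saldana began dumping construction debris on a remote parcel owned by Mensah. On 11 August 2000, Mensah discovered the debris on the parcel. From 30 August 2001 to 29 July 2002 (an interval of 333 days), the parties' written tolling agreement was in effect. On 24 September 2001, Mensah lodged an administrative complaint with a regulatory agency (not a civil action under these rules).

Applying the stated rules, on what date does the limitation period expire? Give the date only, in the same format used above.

Taking the later of the act (8 February 1997) and discovery (11 August 2000), the claim accrued on 11 August 2000.
2 years from 11 August 2000 is 11 August 2002.
The written tolling agreement from 30 August 2001 to 29 July 2002 tolled the period for 333 days, extending the deadline to 10 July 2003.
Nothing else in the chronology tolls or restarts the period.

10 July 2003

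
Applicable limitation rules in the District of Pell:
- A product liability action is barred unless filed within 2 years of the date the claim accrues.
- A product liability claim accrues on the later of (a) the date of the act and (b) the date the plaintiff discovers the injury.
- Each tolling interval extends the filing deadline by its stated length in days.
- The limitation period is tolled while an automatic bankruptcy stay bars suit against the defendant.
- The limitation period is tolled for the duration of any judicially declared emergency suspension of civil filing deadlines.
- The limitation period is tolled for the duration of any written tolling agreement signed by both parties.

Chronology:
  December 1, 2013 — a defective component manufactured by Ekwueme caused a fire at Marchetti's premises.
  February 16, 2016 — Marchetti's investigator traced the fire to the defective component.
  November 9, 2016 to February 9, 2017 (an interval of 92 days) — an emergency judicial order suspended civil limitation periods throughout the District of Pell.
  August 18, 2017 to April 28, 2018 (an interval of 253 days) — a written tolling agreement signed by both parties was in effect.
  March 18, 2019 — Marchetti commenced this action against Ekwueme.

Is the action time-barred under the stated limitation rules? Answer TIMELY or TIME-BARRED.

TIME-BARRED

The claim accrued on February 16, 2016 — the later of the December 1, 2013 act and the February 16, 2016 discovery.
The untolled deadline — 2 years after February 16, 2016 — is February 16, 2018.
The emergency suspension of filing deadlines from November 9, 2016 to February 9, 2017 tolled the period for 92 days, extending the deadline to May 19, 2018.
Because the written tolling agreement ran from August 18, 2017 to April 28, 2018, the deadline is extended by 253 days to January 27, 2019.
Marchetti filed on March 18, 2019, after the January 27, 2019 deadline, so the action is time-barred.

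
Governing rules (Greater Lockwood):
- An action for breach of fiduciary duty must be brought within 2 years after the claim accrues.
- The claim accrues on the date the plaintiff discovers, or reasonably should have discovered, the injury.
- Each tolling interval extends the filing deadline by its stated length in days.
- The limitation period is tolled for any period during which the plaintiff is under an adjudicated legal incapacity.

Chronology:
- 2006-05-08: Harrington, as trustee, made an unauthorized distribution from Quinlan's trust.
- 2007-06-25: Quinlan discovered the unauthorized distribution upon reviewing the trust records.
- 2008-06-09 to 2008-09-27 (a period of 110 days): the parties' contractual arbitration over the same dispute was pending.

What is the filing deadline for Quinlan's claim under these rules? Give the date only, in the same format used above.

The claim did not accrue until Quinlan discovered the injury on 2007-06-25; the 2006-05-08 act date does not start the clock under the stated rule.
2 years from 2007-06-25 is 2009-06-25.
No stated provision tolls the period for a pending arbitration, so the interval from 2008-06-09 to 2008-09-27 has no effect on the deadline.

2009-06-25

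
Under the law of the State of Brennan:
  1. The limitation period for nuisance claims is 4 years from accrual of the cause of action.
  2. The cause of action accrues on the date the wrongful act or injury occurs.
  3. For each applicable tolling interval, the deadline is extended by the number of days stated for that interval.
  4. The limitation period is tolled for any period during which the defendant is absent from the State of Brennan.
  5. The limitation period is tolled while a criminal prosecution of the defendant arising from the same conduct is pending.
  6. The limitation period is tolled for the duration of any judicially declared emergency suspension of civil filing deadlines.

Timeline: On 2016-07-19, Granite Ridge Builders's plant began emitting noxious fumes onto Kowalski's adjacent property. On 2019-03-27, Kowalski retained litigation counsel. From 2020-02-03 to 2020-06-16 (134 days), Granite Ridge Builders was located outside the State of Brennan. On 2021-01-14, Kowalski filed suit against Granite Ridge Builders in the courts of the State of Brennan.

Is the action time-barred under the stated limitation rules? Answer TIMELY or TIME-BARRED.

The limitation period began to run on 2016-07-19.
4 years from 2016-07-19 is 2020-07-19.
Because the defendant's absence from the jurisdiction ran from 2020-02-03 to 2020-06-16, the deadline is extended by 134 days to 2020-11-30.
The other events in the timeline have no effect on the limitation period under the stated rules.
The 2021-01-14 filing falls after the 2020-11-30 deadline; the claim is time-barred.

TIME-BARRED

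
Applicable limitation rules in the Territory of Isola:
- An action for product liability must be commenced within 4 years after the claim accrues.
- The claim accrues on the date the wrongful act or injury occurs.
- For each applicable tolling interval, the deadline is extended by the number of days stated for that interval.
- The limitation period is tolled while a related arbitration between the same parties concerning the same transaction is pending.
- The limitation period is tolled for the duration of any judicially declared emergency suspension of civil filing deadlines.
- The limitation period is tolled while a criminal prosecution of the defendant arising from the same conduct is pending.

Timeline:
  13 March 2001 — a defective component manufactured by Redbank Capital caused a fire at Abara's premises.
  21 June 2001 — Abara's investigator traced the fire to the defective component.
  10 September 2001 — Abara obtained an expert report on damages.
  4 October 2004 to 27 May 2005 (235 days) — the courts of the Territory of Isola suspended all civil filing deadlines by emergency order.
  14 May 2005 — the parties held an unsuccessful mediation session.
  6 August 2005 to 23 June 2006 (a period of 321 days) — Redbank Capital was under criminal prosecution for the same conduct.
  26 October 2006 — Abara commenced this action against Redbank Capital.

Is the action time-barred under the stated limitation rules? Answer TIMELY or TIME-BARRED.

TIME-BARRED

Because the rule ties accrual to occurrence, the claim accrued on 13 March 2001, not on the 21 June 2001 discovery date.
The untolled deadline — 4 years after 13 March 2001 — is 13 March 2005.
The emergency suspension of filing deadlines from 4 October 2004 to 27 May 2005 tolled the period for 235 days, extending the deadline to 3 November 2005.
The pending criminal prosecution from 6 August 2005 to 23 June 2006 tolled the period for 321 days, extending the deadline to 20 September 2006.
Nothing else in the chronology tolls or restarts the period.
Filing on 26 October 2006 missed the 20 September 2006 deadline — the action is time-barred.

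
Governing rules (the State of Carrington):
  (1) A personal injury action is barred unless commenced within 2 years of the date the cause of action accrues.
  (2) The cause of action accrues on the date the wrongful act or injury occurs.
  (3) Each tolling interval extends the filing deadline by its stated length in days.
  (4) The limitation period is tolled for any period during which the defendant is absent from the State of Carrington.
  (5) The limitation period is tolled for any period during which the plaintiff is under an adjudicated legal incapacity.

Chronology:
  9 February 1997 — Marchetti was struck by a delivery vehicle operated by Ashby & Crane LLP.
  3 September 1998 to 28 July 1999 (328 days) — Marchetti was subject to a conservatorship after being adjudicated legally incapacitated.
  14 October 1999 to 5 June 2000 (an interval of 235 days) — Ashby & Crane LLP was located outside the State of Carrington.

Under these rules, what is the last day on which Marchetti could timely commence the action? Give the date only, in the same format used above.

25 August 2000

The claim accrued on 9 February 1997, when the wrongful act occurred.
The untolled deadline — 2 years after 9 February 1997 — is 9 February 1999.
The plaintiff's legal incapacity from 3 September 1998 to 28 July 1999 tolled the period for 328 days, extending the deadline to 3 January 2000.
The defendant's absence from the jurisdiction from 14 October 1999 to 5 June 2000 tolled the period for 235 days, extending the deadline to 25 August 2000.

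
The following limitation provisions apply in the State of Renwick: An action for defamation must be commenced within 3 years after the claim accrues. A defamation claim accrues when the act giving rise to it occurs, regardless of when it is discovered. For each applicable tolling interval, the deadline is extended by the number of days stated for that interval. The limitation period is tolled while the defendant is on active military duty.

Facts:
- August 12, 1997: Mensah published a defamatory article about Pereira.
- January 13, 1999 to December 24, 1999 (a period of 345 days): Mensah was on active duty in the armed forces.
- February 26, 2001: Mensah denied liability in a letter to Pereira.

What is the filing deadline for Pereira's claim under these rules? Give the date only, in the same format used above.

July 23, 2001

The claim accrued on August 12, 1997, when the wrongful act occurred.
The untolled deadline — 3 years after August 12, 1997 — is August 12, 2000.
The defendant's active military service from January 13, 1999 to December 24, 1999 tolled the period for 345 days, extending the deadline to July 23, 2001.
The other events in the timeline have no effect on the limitation period under the stated rules.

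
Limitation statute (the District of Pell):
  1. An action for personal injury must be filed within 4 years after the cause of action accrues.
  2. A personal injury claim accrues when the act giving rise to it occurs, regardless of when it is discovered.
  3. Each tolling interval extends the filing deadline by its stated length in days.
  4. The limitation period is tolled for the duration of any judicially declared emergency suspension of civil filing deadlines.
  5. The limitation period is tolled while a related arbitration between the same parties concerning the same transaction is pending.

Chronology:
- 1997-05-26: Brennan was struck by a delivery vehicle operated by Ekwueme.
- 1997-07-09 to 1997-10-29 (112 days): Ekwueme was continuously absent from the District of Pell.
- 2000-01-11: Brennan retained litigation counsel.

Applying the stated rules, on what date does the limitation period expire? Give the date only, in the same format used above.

The cause of action accrued on 1997-05-26, the date of the act.
Adding the 4 years base period to 1997-05-26 gives a deadline of 2001-05-26, before any tolling.
The defendant's absence from the jurisdiction from 1997-07-09 to 1997-10-29 does not toll the period, because no stated rule makes the defendant's absence a tolling event.
None of the other events listed affects the running of the period under the stated rules.

2001-05-26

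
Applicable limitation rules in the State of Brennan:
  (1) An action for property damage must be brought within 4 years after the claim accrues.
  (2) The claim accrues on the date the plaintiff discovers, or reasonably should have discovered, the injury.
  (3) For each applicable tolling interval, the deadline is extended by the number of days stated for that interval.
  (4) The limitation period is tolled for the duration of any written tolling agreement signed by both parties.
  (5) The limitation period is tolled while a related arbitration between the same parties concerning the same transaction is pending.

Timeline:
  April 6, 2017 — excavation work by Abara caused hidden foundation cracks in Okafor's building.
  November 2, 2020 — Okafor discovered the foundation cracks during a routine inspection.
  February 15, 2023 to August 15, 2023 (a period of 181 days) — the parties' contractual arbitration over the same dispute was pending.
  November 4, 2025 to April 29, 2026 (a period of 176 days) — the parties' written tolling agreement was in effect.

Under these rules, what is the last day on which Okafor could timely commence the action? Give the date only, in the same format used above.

Under the discovery rule, the claim accrued on November 2, 2020, when Okafor discovered the injury — not on the April 6, 2017 date of the underlying act.
The untolled deadline — 4 years after November 2, 2020 — is November 2, 2024.
The period was tolled for 181 days by the pending related arbitration (February 15, 2023 to August 15, 2023), pushing the deadline to May 2, 2025.
By the time the written tolling agreement began on November 4, 2025, the limitation period had already expired on May 2, 2025; that interval cannot revive it.

May 2, 2025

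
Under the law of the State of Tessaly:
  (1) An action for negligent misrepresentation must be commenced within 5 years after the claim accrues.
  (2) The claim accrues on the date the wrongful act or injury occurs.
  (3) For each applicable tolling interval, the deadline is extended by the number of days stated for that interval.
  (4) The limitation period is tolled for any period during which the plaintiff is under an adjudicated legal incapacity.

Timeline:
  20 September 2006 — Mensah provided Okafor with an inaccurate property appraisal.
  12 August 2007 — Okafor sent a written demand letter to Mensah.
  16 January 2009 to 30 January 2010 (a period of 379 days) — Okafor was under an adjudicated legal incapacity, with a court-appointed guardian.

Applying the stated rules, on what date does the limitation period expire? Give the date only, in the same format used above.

3 October 2012

The claim accrued on 20 September 2006, when the wrongful act occurred.
5 years from 20 September 2006 is 20 September 2011.
The period was tolled for 379 days by the plaintiff's legal incapacity (16 January 2009 to 30 January 2010), pushing the deadline to 3 October 2012.
Nothing else in the chronology tolls or restarts the period.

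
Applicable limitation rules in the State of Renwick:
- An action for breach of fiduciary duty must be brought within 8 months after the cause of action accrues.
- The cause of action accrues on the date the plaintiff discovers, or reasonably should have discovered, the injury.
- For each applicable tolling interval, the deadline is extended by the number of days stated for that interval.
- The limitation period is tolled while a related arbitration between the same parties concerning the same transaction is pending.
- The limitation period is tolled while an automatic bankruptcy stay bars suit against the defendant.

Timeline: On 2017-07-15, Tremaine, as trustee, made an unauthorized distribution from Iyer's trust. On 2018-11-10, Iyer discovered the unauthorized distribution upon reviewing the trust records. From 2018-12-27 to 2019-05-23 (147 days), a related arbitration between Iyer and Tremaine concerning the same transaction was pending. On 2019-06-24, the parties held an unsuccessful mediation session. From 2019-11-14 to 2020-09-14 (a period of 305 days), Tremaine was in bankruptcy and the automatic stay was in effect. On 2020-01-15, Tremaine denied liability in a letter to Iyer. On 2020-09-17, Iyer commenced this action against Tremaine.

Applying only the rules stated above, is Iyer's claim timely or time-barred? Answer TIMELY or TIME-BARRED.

TIMELY

Under the discovery rule, the claim accrued on 2018-11-10, when Iyer discovered the injury — not on the 2017-07-15 date of the underlying act.
8 months from 2018-11-10 is 2019-07-10.
The pending related arbitration from 2018-12-27 to 2019-05-23 tolled the period for 147 days, extending the deadline to 2019-12-04.
The period was tolled for 305 days by the automatic bankruptcy stay (2019-11-14 to 2020-09-14), pushing the deadline to 2020-10-04.
Nothing else in the chronology tolls or restarts the period.
Iyer filed on 2020-09-17, before the 2020-10-04 deadline, so the action is timely.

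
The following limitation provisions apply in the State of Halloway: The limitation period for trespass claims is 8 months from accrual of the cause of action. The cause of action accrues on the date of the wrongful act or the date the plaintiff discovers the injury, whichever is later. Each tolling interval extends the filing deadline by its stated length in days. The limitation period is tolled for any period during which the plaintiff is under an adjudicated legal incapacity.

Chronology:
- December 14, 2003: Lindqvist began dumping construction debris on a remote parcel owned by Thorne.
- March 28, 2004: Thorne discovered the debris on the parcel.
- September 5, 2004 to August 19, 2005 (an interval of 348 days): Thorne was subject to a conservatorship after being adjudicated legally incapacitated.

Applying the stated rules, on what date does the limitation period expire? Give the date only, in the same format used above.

The claim accrued on March 28, 2004 — the later of the December 14, 2003 act and the March 28, 2004 discovery.
8 months from March 28, 2004 is November 28, 2004.
The period was tolled for 348 days by the plaintiff's legal incapacity (September 5, 2004 to August 19, 2005), pushing the deadline to November 11, 2005.

November 11, 2005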